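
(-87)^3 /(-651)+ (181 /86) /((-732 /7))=13817752013 /13660584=1011.51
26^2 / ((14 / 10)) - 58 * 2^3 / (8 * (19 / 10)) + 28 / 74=2227782 / 4921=452.71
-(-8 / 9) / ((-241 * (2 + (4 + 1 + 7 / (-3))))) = -4 / 5061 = -0.00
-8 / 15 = -0.53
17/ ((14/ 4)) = 34/ 7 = 4.86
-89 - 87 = -176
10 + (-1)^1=9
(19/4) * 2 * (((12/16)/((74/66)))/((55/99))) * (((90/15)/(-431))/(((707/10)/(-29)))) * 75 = 110461725/22549058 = 4.90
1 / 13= 0.08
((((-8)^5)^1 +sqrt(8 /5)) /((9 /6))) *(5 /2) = -163840 /3 +2 *sqrt(10) /3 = -54611.23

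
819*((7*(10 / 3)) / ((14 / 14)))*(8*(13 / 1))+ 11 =1987451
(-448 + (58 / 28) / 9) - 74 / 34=-963785 / 2142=-449.95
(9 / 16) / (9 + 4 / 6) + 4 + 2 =2811 / 464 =6.06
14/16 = 7/8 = 0.88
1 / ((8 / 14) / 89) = 623 / 4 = 155.75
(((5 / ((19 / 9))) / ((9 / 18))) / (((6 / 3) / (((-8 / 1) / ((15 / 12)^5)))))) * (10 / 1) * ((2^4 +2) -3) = -442368 / 475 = -931.30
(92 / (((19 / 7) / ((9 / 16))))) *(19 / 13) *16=5796 / 13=445.85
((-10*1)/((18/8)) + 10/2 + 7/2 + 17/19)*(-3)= -1693/114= -14.85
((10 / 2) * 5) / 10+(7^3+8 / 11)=7617 / 22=346.23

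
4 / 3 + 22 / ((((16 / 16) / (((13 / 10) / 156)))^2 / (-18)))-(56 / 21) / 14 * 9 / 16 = 10069 / 8400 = 1.20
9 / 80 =0.11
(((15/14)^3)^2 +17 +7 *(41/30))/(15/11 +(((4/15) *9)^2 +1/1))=174425870905/50462950272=3.46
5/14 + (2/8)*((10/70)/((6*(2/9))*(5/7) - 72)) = 14899/41776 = 0.36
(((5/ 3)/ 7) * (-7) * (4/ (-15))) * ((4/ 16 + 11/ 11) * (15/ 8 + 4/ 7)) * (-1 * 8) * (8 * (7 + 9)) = -87680/ 63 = -1391.75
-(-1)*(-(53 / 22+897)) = -19787 / 22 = -899.41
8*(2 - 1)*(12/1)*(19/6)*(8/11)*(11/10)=1216/5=243.20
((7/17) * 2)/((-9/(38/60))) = -133/2295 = -0.06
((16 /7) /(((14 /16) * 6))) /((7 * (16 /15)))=20 /343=0.06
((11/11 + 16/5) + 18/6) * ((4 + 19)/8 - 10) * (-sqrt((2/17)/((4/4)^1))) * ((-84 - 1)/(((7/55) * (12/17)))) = -159885 * sqrt(34)/56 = -16647.89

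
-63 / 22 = -2.86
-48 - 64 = -112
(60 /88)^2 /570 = 15 /18392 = 0.00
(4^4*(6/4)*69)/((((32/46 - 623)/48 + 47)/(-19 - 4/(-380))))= -5863317504/396625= -14783.03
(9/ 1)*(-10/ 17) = -90/ 17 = -5.29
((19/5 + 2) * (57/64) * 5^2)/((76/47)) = 20445/256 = 79.86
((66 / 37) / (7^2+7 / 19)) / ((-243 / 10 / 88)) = -0.13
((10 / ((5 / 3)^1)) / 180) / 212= 1 / 6360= 0.00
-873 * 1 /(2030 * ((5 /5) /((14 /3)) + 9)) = -291 /6235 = -0.05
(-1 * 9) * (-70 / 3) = 210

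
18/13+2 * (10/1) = 278/13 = 21.38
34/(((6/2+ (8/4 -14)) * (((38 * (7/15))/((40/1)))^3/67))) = -6834000000/2352637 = -2904.83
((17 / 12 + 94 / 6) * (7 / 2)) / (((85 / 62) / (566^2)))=712551833 / 51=13971604.57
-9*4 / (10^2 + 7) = -36 / 107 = -0.34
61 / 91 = 0.67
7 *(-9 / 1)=-63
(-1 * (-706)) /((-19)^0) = 706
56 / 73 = 0.77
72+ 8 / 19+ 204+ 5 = 5347 / 19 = 281.42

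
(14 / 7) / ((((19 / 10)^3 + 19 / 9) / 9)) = 162000 / 80731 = 2.01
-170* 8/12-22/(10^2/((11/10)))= -170363/1500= -113.58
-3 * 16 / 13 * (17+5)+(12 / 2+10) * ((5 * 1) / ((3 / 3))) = -16 / 13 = -1.23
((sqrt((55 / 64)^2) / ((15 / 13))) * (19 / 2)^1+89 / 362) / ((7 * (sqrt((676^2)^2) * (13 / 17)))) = 1235815 / 412901578752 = 0.00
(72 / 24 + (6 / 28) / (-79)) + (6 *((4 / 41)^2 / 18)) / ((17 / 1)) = 284215961 / 94818486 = 3.00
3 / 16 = 0.19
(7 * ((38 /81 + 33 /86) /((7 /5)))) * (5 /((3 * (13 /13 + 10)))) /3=148525 /689634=0.22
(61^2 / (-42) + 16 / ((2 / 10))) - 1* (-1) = -319 / 42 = -7.60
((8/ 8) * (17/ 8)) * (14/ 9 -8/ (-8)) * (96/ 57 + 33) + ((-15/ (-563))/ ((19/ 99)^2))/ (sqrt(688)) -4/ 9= 147015 * sqrt(43)/ 34957796 + 85687/ 456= 187.94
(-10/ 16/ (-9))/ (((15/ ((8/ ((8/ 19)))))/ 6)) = 19/ 36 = 0.53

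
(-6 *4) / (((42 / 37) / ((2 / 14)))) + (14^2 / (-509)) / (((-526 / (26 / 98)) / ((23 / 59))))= -1168897342 / 387009497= -3.02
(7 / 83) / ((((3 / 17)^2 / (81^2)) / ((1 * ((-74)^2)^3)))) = 242166312897388992 / 83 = 2917666420450469.78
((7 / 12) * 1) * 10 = 35 / 6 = 5.83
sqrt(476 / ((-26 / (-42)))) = 14*sqrt(663) / 13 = 27.73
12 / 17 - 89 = -1501 / 17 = -88.29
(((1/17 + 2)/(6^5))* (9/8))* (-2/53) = -35/3113856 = -0.00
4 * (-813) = -3252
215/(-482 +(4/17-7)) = -3655/8309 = -0.44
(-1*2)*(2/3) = -4/3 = -1.33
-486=-486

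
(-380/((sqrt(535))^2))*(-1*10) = 760/107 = 7.10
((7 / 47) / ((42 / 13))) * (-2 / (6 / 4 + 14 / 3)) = -26 / 1739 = -0.01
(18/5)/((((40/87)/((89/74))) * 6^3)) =2581/59200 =0.04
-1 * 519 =-519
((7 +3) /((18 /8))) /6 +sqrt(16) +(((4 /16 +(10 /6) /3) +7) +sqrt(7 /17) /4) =12.71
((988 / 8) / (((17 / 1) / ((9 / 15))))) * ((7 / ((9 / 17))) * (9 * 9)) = 46683 / 10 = 4668.30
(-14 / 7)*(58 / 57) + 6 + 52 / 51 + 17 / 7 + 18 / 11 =225069 / 24871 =9.05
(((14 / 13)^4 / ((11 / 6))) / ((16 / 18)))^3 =17436035582546112 / 31009751298022211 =0.56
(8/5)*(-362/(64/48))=-2172/5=-434.40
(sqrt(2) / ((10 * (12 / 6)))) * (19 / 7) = 19 * sqrt(2) / 140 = 0.19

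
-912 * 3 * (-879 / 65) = 2404944 / 65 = 36999.14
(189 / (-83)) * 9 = -1701 / 83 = -20.49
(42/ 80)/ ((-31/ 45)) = -189/ 248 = -0.76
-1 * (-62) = 62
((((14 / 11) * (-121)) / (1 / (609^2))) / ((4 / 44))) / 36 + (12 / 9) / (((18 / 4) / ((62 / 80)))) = -4712043043 / 270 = -17452011.27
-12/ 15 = -4/ 5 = -0.80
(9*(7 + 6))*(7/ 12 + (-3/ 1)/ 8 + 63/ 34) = 32799/ 136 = 241.17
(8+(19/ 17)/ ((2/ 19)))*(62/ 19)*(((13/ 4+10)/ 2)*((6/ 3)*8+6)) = 11440209/ 1292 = 8854.65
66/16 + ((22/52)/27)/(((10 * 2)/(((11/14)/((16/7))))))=1853401/449280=4.13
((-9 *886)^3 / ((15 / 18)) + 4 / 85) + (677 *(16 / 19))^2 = -18669635355704044 / 30685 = -608428722688.74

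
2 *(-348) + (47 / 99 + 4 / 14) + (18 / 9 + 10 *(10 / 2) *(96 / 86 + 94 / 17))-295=-332295650 / 506583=-655.95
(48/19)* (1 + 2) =144/19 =7.58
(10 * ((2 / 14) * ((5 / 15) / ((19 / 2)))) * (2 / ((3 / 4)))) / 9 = 160 / 10773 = 0.01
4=4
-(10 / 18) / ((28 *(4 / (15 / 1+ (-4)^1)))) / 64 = -55 / 64512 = -0.00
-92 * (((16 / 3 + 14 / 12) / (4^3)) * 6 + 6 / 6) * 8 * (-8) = 9476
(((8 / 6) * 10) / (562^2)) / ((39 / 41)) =410 / 9238437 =0.00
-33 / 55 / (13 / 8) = -0.37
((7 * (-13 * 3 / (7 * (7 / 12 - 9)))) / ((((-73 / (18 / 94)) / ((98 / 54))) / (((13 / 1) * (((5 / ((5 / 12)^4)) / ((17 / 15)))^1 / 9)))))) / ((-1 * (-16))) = -42928704 / 147275675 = -0.29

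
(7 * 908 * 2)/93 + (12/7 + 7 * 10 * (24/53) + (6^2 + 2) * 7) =15046778/34503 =436.10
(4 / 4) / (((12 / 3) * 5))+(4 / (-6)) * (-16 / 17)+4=4771 / 1020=4.68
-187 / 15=-12.47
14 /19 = 0.74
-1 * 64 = -64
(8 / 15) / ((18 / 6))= 8 / 45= 0.18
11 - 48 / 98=515 / 49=10.51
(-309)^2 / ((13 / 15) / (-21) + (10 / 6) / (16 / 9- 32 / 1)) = -8180812080 / 8261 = -990293.19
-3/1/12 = -1/4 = -0.25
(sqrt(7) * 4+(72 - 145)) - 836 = -909+4 * sqrt(7) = -898.42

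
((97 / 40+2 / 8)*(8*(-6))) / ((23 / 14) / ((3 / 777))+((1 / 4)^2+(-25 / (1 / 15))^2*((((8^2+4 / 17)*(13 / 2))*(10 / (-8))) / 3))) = 174624 / 33271296235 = 0.00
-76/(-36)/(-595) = -19/5355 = -0.00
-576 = -576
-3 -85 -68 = -156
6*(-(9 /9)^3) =-6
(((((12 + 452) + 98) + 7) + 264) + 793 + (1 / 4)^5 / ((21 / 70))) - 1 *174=2230277 / 1536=1452.00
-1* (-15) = 15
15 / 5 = 3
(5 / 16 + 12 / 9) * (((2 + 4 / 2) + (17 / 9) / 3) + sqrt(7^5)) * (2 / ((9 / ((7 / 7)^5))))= 9875 / 5832 + 3871 * sqrt(7) / 216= 49.11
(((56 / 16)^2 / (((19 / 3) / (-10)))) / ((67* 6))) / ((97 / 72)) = -4410 / 123481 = -0.04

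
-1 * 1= -1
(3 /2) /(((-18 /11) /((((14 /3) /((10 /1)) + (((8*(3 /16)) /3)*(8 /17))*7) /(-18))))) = 5929 /55080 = 0.11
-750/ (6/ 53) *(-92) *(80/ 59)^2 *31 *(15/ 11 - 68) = -88637878400000/ 38291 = -2314848878.33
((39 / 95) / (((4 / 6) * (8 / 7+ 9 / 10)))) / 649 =63 / 135641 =0.00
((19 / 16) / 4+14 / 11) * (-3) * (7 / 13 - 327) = 270555 / 176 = 1537.24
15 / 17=0.88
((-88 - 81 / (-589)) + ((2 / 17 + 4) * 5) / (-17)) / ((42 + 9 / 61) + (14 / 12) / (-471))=-2613749112954 / 1236692843399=-2.11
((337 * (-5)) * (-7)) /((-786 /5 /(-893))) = 52664675 /786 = 67003.40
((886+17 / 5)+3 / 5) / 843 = 890 / 843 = 1.06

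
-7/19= -0.37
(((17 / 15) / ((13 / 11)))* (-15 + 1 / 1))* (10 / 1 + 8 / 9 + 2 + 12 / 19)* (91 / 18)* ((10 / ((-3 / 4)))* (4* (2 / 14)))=96845056 / 13851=6991.92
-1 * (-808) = 808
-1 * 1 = -1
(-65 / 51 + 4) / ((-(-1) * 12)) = 139 / 612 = 0.23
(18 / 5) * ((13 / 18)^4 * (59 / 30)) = 1685099 / 874800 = 1.93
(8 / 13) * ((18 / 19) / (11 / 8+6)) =1152 / 14573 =0.08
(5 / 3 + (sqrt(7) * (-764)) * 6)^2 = 147050967.70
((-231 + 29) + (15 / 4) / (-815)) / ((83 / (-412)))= 13565821 / 13529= 1002.72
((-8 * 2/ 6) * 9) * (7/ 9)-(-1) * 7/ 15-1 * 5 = -116/ 5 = -23.20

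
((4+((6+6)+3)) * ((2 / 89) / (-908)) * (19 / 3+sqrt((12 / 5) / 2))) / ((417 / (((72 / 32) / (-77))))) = 57 * sqrt(30) / 8649308360+361 / 1729861672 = 0.00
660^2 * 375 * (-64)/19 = -10454400000/19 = -550231578.95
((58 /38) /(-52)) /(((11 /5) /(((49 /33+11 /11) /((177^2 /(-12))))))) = 11890 /936329823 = 0.00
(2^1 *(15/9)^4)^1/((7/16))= 20000/567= 35.27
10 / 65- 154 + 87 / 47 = -92869 / 611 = -152.00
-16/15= -1.07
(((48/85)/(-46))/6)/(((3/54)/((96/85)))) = -6912/166175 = -0.04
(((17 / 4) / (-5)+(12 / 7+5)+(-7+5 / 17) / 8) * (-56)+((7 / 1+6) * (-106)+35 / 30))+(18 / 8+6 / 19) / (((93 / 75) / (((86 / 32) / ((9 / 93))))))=-496385107 / 310080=-1600.83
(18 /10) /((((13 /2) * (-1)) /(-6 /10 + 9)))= -756 /325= -2.33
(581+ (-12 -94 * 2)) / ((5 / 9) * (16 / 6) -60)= -10287 / 1580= -6.51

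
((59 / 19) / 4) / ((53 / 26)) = 767 / 2014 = 0.38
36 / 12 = 3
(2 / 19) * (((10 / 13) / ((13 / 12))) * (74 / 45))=1184 / 9633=0.12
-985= -985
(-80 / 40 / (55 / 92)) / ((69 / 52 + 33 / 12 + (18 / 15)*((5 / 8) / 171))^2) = -1616494464 / 8048557495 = -0.20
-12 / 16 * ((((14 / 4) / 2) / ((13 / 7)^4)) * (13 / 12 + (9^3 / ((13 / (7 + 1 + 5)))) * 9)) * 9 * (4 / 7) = -1701600705 / 456976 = -3723.61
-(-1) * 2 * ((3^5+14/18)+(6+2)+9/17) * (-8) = -4036.92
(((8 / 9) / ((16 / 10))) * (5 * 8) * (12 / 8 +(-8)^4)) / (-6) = -409750 / 27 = -15175.93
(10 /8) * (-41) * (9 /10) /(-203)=369 /1624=0.23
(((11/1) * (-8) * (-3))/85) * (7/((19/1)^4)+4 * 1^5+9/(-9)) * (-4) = -82572864/2215457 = -37.27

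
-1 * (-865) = 865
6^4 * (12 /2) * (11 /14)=42768 /7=6109.71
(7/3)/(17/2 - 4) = 14/27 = 0.52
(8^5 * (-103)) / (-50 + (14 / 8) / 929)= 12541886464 / 185793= 67504.62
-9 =-9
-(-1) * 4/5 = 4/5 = 0.80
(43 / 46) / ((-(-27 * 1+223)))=-43 / 9016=-0.00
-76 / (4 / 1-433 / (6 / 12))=0.09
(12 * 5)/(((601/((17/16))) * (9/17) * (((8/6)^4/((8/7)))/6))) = 117045/269248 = 0.43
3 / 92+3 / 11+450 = 455709 / 1012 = 450.31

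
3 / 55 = 0.05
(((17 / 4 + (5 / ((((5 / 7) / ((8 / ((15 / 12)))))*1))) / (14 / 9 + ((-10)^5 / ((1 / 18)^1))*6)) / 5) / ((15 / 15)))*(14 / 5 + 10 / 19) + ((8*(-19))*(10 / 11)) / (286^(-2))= -1304615941743645533 / 115424983375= -11302717.17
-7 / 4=-1.75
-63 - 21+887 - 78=725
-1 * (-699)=699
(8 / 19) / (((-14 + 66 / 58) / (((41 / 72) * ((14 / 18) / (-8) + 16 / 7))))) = -1311467 / 32146632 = -0.04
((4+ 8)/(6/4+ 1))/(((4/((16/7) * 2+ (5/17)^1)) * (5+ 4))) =0.65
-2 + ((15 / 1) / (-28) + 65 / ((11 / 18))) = 103.83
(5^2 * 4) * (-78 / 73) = -7800 / 73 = -106.85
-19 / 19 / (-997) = 1 / 997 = 0.00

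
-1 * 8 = -8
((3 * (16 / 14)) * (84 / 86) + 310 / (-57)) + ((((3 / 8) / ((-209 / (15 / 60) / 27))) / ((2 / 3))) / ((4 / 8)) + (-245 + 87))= -138149107 / 862752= -160.13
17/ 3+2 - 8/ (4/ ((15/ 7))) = 71/ 21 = 3.38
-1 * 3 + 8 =5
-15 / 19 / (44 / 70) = -525 / 418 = -1.26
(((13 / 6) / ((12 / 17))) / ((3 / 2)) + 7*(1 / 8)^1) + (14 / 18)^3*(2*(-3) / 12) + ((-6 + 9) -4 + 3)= 27329 / 5832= 4.69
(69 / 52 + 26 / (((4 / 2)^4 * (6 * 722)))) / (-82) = -14585 / 901056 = -0.02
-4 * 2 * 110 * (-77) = 67760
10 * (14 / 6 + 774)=23290 / 3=7763.33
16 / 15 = 1.07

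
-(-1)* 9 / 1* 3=27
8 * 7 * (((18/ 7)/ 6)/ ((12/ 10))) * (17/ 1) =340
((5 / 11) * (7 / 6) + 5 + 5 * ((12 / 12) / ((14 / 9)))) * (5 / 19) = 10100 / 4389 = 2.30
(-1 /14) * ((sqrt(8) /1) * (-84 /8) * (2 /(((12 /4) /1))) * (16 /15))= 16 * sqrt(2) /15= 1.51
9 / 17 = 0.53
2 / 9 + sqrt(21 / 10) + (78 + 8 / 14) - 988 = -57280 / 63 + sqrt(210) / 10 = -907.76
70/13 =5.38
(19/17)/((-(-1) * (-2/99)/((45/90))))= -1881/68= -27.66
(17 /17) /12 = 1 /12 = 0.08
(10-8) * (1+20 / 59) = 2.68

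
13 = 13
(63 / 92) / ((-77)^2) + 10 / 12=194837 / 233772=0.83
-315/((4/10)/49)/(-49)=1575/2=787.50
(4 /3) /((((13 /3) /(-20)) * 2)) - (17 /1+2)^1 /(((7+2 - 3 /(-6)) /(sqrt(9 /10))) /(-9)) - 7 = -131 /13+27 * sqrt(10) /5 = 7.00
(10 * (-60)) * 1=-600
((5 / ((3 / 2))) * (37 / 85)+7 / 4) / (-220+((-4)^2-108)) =-653 / 63648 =-0.01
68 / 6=34 / 3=11.33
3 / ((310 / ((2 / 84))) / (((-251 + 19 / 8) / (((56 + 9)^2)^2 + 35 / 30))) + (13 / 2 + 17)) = -702 / 218743667621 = -0.00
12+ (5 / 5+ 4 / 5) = 13.80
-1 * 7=-7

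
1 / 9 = 0.11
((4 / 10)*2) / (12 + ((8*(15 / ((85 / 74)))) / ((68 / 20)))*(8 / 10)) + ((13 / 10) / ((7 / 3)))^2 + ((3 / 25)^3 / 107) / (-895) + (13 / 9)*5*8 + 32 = 209543687882905357 / 2325419597812500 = 90.11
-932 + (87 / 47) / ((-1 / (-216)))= -25012 / 47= -532.17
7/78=0.09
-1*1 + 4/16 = -3/4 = -0.75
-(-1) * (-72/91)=-72/91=-0.79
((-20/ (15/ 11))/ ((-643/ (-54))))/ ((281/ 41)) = -32472/ 180683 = -0.18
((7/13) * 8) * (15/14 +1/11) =716/143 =5.01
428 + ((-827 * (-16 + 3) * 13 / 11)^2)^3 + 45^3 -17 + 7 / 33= 22360141097421182032664259534872 / 5314683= 4207238907272772813103671.00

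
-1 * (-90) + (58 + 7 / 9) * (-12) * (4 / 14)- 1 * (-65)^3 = 5764783 / 21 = 274513.48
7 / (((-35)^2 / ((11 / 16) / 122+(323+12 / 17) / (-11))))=-1534257 / 9125600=-0.17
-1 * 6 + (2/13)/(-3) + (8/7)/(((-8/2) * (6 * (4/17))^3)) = -3870077/628992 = -6.15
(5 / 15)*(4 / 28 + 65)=152 / 7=21.71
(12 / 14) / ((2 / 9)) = 3.86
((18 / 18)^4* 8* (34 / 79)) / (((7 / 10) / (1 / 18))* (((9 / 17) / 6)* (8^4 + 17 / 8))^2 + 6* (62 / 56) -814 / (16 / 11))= 140865536 / 67381824598531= 0.00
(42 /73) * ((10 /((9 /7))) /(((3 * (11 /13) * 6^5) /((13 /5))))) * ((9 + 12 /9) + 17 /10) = 0.01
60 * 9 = 540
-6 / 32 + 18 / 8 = 33 / 16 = 2.06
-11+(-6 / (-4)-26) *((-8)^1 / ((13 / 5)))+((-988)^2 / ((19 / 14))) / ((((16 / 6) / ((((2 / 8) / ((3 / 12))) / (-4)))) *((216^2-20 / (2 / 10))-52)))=38047245 / 604552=62.93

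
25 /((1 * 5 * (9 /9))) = 5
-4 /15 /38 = -2 /285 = -0.01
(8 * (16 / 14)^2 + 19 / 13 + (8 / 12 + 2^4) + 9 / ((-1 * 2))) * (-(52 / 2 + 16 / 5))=-703.05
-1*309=-309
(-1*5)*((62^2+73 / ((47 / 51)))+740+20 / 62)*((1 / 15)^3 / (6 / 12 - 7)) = 13589542 / 12785175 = 1.06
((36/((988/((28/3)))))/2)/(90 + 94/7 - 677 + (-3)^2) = -147/488072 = -0.00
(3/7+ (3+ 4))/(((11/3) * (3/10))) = 520/77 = 6.75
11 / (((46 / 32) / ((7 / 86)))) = 616 / 989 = 0.62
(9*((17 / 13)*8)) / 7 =1224 / 91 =13.45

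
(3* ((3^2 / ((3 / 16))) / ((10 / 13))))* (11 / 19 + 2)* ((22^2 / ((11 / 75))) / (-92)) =-7567560 / 437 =-17317.07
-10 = -10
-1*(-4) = 4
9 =9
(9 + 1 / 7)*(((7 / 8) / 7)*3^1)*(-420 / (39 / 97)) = -46560 / 13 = -3581.54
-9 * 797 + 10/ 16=-57379/ 8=-7172.38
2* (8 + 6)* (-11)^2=3388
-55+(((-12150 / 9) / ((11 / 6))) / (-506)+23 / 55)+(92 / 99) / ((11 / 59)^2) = -26.39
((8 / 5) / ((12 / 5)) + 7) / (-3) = -2.56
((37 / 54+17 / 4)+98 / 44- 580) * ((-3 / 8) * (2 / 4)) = 680531 / 6336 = 107.41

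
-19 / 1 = -19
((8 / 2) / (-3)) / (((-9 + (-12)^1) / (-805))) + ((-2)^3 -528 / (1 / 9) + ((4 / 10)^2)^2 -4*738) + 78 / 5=-43579606 / 5625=-7747.49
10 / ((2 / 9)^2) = 405 / 2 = 202.50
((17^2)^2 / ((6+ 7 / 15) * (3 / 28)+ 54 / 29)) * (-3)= -1017285780 / 10373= -98070.55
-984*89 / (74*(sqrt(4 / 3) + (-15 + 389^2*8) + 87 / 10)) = -15902422715880 / 16266601887511679 + 8757600*sqrt(3) / 16266601887511679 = -0.00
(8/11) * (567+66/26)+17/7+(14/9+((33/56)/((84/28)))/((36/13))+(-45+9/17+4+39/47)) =29071021013/76780704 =378.62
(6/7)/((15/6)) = 0.34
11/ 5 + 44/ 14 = 187/ 35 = 5.34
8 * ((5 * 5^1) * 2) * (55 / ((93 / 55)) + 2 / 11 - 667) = -259552000 / 1023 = -253716.52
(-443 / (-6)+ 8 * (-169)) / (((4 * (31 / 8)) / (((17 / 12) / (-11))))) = 130373 / 12276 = 10.62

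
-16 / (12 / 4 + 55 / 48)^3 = -1769472 / 7880599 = -0.22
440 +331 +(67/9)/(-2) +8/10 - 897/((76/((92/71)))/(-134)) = 342062183/121410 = 2817.41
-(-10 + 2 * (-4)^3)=138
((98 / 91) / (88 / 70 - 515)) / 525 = -0.00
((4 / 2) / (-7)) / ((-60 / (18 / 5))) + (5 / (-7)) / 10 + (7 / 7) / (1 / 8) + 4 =4181 / 350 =11.95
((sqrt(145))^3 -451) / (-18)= 451 / 18 -145*sqrt(145) / 18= -71.95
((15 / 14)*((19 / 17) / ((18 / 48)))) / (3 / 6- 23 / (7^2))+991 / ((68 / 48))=40996 / 51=803.84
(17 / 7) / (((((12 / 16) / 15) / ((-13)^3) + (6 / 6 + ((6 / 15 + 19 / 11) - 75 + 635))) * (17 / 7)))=96668 / 54436385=0.00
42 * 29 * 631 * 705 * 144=78024008160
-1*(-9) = 9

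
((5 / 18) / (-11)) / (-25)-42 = -41579 / 990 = -42.00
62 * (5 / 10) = 31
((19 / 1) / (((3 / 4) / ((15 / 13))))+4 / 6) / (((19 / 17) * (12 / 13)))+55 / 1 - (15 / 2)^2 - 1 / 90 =10533 / 380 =27.72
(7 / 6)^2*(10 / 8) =245 / 144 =1.70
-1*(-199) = 199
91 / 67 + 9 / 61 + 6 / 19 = 141448 / 77653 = 1.82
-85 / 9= -9.44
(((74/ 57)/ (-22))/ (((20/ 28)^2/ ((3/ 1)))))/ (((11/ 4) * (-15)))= 7252/ 862125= 0.01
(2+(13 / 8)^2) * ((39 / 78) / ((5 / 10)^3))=297 / 16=18.56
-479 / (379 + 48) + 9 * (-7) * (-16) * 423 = 182065489 / 427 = 426382.88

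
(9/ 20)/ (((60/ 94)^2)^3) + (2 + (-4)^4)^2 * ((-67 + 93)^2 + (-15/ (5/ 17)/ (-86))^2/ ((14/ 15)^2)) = 3574016489626551121/ 79380000000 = 45024143.23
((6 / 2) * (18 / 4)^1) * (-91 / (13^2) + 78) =27189 / 26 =1045.73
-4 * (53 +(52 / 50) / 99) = -524804 / 2475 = -212.04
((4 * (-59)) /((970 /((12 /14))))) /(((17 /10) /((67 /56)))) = -11859 /80801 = -0.15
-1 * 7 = -7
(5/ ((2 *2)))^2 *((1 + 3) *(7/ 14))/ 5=5/ 8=0.62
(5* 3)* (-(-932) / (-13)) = -13980 / 13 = -1075.38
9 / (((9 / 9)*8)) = 9 / 8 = 1.12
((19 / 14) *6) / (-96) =-19 / 224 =-0.08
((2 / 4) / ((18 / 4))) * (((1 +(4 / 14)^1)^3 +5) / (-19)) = -2444 / 58653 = -0.04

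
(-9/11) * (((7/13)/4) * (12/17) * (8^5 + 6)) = -6194286/2431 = -2548.04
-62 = -62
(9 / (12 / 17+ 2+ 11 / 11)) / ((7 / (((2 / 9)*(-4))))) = -136 / 441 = -0.31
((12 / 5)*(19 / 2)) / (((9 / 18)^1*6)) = 38 / 5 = 7.60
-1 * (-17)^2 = -289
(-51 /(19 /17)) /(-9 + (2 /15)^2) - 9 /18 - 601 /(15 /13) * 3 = -598264019 /383990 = -1558.02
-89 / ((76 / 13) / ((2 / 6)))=-1157 / 228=-5.07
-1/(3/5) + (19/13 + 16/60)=4/65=0.06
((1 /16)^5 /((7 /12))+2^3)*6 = 44040201 /917504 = 48.00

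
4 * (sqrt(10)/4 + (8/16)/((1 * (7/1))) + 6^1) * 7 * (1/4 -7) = -2295/2 -189 * sqrt(10)/4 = -1296.92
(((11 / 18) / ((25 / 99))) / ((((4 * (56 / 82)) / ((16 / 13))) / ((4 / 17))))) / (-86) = -4961 / 1663025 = -0.00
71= 71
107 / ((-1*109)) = -107 / 109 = -0.98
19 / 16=1.19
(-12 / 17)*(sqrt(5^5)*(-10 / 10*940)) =282000*sqrt(5) / 17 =37092.42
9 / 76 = 0.12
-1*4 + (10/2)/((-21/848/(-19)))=80476/21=3832.19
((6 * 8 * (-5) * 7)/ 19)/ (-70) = 24/ 19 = 1.26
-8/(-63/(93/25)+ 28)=-248/343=-0.72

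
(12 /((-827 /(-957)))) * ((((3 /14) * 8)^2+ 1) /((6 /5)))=1847010 /40523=45.58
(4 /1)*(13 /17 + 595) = 40512 /17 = 2383.06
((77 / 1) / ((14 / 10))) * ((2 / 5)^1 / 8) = 11 / 4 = 2.75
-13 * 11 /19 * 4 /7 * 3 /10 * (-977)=838266 /665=1260.55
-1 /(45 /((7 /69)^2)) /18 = -49 /3856410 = -0.00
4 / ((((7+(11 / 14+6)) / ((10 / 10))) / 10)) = 560 / 193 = 2.90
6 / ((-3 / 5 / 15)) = -150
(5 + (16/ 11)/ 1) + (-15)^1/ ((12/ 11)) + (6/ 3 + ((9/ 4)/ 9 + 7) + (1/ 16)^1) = 355/ 176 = 2.02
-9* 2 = -18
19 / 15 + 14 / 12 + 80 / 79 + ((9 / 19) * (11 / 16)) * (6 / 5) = 691081 / 180120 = 3.84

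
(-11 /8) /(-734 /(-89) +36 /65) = -63635 /407312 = -0.16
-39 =-39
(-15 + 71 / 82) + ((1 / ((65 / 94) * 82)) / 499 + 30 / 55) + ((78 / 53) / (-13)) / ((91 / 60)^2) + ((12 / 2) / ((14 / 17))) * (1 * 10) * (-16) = -1164874792551721 / 987724307570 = -1179.35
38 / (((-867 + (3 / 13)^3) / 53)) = -2212379 / 952386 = -2.32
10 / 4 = 5 / 2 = 2.50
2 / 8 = 0.25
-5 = -5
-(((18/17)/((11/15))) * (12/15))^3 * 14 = -141087744/6539203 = -21.58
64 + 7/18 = 1159/18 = 64.39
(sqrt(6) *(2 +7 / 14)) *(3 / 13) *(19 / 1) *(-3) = -855 *sqrt(6) / 26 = -80.55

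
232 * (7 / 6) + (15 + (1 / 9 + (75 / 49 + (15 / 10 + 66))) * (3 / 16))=468253 / 1568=298.63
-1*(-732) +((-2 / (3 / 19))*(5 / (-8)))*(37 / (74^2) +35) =597409 / 592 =1009.14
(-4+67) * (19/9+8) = 637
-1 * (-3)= 3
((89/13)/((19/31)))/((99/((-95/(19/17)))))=-234515/24453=-9.59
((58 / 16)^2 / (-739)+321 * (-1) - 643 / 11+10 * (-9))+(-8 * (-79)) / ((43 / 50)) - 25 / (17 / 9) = 95904370255 / 380307136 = 252.18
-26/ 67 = -0.39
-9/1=-9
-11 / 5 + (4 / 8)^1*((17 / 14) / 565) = -34787 / 15820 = -2.20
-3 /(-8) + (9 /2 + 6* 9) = 471 /8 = 58.88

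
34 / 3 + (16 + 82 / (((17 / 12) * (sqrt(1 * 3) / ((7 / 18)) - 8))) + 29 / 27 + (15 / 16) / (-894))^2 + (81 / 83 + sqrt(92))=-2238581605883 * sqrt(3) / 50412546164 + 2 * sqrt(23) + 10446533380117633138907 / 116351098286342925312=22.46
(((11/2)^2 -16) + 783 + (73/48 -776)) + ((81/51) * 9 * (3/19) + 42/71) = 28201369/1100784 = 25.62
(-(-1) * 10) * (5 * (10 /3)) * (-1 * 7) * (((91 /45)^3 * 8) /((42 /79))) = -952513744 /6561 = -145178.14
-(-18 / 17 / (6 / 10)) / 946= 15 / 8041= 0.00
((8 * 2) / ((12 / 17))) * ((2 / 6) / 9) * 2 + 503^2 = 20493865 / 81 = 253010.68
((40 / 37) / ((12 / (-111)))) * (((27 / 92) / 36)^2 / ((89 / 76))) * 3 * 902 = -1156815 / 753296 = -1.54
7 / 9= 0.78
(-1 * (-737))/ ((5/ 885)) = 130449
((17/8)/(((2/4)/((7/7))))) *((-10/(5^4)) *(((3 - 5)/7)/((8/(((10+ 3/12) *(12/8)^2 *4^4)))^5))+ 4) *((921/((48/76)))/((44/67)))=1454445691989801126841/154000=9444452545388319.01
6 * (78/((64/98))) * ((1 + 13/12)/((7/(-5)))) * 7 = -238875/32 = -7464.84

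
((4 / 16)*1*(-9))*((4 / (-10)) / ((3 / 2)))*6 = 18 / 5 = 3.60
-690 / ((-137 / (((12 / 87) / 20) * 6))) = 828 / 3973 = 0.21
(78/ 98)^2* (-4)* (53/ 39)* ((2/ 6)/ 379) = -2756/ 909979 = -0.00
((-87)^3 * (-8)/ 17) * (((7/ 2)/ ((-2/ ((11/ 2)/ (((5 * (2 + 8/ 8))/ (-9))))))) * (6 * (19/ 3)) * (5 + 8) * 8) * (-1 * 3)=-1803465872208/ 85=-21217245555.39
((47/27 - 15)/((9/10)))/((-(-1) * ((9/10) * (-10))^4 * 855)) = -716/272629233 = -0.00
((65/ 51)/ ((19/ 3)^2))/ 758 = 195/ 4651846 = 0.00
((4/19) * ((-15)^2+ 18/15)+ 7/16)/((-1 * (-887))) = 73049/1348240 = 0.05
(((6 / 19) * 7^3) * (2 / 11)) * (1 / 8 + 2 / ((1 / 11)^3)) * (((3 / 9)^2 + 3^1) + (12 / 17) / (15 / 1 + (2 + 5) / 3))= 15264745433 / 92378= 165242.22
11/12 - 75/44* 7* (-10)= 15871/132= 120.23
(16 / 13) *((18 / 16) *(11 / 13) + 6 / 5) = 2.65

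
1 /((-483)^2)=0.00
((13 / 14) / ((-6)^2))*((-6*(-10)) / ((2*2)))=65 / 168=0.39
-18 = -18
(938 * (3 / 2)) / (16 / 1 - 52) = -469 / 12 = -39.08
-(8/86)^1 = -4/43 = -0.09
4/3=1.33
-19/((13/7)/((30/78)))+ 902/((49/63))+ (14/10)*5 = 1375568/1183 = 1162.78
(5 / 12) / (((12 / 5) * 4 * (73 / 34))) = 425 / 21024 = 0.02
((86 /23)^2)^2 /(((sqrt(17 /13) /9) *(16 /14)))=430768926 *sqrt(221) /4757297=1346.11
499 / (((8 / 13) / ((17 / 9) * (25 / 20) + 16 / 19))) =14213017 / 5472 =2597.41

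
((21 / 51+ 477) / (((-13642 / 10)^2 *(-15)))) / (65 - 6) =-0.00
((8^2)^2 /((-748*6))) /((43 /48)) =-1.02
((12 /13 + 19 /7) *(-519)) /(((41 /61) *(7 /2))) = -20958258 /26117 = -802.48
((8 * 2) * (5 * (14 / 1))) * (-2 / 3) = -2240 / 3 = -746.67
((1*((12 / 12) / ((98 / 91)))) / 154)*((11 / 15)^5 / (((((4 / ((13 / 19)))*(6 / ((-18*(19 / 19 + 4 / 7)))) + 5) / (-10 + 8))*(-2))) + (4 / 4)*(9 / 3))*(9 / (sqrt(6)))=2027841023*sqrt(6) / 73356215625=0.07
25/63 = 0.40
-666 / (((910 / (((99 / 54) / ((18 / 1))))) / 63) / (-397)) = 484737 / 260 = 1864.37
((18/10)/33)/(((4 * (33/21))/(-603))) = -12663/2420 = -5.23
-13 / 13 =-1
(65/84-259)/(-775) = 21691/65100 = 0.33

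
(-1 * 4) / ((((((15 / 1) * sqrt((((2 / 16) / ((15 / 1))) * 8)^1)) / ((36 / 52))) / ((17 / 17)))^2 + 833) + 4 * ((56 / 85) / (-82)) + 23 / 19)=-7151220 / 1547299969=-0.00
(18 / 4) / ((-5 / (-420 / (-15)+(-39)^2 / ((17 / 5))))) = -72729 / 170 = -427.82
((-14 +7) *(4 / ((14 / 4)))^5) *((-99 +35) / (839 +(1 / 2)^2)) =1.04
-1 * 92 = -92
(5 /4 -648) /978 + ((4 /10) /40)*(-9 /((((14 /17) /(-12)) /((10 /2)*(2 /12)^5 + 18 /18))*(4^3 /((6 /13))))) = -495035883 /759449600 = -0.65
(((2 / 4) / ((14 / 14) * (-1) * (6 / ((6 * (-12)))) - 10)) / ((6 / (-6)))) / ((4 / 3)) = 9 / 238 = 0.04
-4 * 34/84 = -34/21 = -1.62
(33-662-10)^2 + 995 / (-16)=6532141 / 16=408258.81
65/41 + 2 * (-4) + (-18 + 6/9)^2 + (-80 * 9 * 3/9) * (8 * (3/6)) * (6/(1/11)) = -23271343/369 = -63065.97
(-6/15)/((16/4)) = -1/10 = -0.10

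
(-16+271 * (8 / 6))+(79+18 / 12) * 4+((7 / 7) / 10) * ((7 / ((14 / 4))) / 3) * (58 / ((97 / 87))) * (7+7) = 1041614 / 1455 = 715.89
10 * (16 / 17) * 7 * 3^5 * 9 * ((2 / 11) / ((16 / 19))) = 31109.20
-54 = -54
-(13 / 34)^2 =-169 / 1156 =-0.15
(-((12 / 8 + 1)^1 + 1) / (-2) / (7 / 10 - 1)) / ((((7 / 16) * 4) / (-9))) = 30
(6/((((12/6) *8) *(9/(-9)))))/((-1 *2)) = 3/16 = 0.19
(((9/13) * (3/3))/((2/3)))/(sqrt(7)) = 27 * sqrt(7)/182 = 0.39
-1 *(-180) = 180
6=6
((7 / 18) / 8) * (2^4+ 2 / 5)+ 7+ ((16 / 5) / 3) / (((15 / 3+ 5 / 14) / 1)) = 23989 / 3000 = 8.00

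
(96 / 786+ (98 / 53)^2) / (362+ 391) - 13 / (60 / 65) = -15604088929 / 1108352748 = -14.08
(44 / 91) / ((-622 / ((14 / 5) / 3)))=-44 / 60645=-0.00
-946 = -946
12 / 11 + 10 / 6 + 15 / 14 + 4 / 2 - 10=-1927 / 462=-4.17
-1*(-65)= 65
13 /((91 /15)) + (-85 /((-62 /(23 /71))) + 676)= 20909979 /30814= 678.59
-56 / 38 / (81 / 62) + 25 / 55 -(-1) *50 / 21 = 202343 / 118503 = 1.71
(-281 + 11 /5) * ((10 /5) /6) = -1394 /15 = -92.93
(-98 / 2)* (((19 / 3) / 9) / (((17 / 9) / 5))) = -4655 / 51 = -91.27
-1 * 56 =-56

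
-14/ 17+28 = 462/ 17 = 27.18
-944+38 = -906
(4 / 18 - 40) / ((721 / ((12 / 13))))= -1432 / 28119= -0.05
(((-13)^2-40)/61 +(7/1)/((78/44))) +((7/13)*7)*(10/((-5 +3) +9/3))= 104095/2379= 43.76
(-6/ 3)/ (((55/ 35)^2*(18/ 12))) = -196/ 363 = -0.54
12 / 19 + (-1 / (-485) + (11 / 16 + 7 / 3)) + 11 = 6481967 / 442320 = 14.65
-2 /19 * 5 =-10 /19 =-0.53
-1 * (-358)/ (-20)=-179/ 10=-17.90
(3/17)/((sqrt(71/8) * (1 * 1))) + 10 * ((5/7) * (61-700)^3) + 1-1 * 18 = -13045856069/7 + 6 * sqrt(142)/1207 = -1863693724.08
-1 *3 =-3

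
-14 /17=-0.82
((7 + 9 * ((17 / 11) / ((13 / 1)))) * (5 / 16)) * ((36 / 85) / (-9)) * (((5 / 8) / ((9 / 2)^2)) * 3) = -0.01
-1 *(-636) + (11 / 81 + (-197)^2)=3195056 / 81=39445.14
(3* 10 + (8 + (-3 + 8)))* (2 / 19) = 86 / 19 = 4.53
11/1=11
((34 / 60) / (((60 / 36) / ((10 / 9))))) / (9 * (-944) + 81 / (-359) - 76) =-6103 / 138484305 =-0.00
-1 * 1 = -1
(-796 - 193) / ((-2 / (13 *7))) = 89999 / 2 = 44999.50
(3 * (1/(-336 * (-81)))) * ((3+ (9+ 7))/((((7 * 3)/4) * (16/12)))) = 19/63504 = 0.00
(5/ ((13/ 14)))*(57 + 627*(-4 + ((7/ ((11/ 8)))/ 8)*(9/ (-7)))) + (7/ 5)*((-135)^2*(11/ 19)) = -22575/ 19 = -1188.16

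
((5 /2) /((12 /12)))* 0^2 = 0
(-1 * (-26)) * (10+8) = 468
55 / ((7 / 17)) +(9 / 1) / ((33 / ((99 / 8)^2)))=78551 / 448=175.34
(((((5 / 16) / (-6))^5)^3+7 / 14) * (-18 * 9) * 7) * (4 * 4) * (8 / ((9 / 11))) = -20870325624644998744300407808151 / 235280546814630667688607744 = -88704.00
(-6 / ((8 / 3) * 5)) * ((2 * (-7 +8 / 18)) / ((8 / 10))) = 59 / 8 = 7.38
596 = 596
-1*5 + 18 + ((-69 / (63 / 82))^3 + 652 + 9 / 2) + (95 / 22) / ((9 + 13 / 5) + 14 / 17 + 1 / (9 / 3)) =-239828081775157 / 331386363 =-723711.38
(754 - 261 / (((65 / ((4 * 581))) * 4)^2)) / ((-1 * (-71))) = -84917771 / 299975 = -283.08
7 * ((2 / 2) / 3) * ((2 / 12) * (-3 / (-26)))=7 / 156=0.04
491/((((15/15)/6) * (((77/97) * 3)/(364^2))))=1802967712/11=163906155.64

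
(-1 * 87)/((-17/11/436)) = 417252/17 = 24544.24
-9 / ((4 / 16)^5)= -9216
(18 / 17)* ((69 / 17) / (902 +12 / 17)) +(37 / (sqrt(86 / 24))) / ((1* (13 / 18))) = 27.07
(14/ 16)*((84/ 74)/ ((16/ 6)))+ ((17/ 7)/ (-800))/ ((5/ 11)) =94739/ 259000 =0.37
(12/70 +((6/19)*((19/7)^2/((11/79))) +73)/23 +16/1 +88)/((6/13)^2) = 1132102439/2231460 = 507.34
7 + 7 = 14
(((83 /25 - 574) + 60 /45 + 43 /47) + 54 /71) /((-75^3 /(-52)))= -7387843424 /105584765625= -0.07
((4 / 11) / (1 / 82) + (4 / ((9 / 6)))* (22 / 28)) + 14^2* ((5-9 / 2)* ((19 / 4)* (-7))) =-1490683 / 462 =-3226.59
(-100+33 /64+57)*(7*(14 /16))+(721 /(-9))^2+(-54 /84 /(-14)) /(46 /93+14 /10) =11023976275969 /1790304768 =6157.60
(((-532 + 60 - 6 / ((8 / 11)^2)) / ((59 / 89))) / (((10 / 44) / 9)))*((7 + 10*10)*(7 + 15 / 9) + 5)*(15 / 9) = -44865162.95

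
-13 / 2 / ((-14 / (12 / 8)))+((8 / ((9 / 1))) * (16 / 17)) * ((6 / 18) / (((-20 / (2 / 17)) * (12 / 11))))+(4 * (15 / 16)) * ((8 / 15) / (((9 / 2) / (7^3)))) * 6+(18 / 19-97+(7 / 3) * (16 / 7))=102697553681 / 124535880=824.64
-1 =-1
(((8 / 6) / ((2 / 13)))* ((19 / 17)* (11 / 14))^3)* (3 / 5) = 118681277 / 33703180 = 3.52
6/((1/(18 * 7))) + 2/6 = 2269/3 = 756.33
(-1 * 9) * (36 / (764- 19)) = -324 / 745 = -0.43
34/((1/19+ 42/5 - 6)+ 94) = 190/539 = 0.35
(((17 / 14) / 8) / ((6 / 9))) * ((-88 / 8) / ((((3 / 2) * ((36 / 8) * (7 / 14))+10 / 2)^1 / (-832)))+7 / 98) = 248.82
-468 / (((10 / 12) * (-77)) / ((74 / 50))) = 103896 / 9625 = 10.79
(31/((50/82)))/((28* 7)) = 1271/4900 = 0.26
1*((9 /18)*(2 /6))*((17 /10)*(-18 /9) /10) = -17 /300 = -0.06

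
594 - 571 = 23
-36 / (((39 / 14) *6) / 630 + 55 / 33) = -21.26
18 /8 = 9 /4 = 2.25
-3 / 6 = -1 / 2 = -0.50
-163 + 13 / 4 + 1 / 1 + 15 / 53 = -33595 / 212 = -158.47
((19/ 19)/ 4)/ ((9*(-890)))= -1/ 32040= -0.00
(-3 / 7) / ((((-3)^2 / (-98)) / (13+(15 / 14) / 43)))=7841 / 129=60.78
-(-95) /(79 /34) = 3230 /79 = 40.89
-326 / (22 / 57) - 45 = -9786 / 11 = -889.64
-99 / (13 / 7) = -693 / 13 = -53.31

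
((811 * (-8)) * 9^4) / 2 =-21283884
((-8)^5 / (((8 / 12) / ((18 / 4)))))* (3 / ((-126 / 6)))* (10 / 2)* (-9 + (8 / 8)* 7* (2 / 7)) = -1105920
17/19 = 0.89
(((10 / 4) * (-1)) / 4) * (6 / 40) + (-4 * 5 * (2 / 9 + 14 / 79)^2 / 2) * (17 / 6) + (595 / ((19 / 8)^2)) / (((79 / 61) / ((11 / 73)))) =7.66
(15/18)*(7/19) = 35/114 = 0.31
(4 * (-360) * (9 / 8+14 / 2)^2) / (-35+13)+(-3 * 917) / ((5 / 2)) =708537 / 220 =3220.62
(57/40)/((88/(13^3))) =125229/3520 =35.58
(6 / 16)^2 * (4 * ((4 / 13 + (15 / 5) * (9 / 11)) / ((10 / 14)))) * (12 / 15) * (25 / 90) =553 / 1144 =0.48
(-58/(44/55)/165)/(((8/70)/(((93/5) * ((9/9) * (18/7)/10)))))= -8091/440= -18.39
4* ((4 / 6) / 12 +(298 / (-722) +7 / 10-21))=-1342304 / 16245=-82.63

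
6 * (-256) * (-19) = 29184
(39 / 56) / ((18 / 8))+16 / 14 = 61 / 42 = 1.45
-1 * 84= -84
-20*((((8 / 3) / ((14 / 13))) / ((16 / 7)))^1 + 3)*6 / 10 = -49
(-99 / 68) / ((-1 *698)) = 99 / 47464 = 0.00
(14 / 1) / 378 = 0.04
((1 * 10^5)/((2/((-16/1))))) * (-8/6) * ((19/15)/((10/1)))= 1216000/9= 135111.11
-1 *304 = -304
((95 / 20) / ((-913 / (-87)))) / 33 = 551 / 40172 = 0.01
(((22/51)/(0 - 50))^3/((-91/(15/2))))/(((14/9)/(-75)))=-3993/1564790500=-0.00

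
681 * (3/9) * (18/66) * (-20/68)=-3405/187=-18.21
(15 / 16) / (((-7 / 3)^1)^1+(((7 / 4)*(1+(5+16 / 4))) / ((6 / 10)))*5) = 15 / 2296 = 0.01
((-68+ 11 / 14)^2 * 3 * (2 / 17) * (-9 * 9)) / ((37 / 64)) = -6885500256 / 30821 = -223402.88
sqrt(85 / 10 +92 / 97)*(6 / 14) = 1.32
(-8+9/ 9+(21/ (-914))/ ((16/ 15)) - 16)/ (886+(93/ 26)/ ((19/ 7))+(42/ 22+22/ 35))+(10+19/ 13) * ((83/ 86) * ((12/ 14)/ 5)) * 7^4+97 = 4649.98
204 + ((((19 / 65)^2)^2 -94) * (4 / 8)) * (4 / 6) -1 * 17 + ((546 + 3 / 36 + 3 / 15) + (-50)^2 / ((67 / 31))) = 26675434135903 / 14351902500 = 1858.67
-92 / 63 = -1.46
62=62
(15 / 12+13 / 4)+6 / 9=31 / 6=5.17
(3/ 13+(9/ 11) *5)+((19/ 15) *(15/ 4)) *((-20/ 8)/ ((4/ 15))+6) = -53583/ 4576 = -11.71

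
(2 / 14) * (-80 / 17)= -80 / 119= -0.67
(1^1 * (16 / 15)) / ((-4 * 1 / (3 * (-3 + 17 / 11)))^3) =9216 / 6655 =1.38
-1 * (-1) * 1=1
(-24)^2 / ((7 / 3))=1728 / 7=246.86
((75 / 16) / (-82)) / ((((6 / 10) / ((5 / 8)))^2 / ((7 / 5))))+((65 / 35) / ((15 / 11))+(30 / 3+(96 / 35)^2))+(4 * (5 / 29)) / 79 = 13295882866639 / 706962278400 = 18.81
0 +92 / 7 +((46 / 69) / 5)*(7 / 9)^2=112466 / 8505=13.22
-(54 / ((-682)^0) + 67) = -121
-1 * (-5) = 5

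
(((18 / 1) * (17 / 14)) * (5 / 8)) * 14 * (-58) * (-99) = 2196315 / 2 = 1098157.50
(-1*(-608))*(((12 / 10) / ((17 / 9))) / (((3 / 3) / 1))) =32832 / 85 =386.26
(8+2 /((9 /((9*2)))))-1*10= 2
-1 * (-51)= 51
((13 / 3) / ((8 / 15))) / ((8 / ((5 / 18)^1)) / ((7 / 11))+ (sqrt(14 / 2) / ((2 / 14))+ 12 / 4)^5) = 0.00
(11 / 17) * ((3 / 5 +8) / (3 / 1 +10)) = 473 / 1105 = 0.43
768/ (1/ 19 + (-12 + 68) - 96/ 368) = 111872/ 8127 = 13.77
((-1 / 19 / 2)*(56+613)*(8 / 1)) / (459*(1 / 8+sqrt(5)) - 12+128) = 1562784 / 65494151 - 78610176*sqrt(5) / 1244388869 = -0.12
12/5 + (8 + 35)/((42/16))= 1972/105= 18.78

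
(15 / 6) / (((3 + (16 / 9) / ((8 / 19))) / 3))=27 / 26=1.04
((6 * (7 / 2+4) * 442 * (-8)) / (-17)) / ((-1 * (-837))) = 1040 / 93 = 11.18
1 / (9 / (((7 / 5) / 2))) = 7 / 90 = 0.08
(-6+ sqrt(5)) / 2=-3+ sqrt(5) / 2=-1.88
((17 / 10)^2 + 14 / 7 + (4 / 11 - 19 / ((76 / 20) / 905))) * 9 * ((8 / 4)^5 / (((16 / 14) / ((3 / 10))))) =-939655269 / 2750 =-341692.83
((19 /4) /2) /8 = 19 /64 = 0.30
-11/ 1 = -11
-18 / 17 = -1.06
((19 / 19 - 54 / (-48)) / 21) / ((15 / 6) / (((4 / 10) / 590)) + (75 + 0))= 17 / 632100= 0.00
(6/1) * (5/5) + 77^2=5935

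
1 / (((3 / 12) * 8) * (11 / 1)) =1 / 22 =0.05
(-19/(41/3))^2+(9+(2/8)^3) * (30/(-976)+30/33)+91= 58242946395/577510912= 100.85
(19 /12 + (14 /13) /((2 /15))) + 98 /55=98173 /8580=11.44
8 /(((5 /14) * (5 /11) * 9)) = 1232 /225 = 5.48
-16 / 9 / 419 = -0.00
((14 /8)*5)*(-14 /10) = -49 /4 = -12.25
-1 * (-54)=54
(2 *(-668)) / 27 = -1336 / 27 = -49.48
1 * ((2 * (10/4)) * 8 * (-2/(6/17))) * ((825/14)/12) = -23375/21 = -1113.10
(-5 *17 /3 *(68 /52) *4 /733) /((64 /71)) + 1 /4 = 11753 /457392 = 0.03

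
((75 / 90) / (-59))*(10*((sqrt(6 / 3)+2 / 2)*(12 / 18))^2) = -100 / 531 - 200*sqrt(2) / 1593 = -0.37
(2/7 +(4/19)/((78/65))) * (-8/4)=-368/399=-0.92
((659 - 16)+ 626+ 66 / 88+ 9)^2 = 26163225 / 16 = 1635201.56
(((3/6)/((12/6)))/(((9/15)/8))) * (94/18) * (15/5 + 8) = 5170/27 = 191.48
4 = 4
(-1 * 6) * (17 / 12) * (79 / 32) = -1343 / 64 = -20.98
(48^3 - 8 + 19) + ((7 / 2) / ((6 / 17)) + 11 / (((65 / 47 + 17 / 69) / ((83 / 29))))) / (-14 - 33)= 597426375770 / 5401569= 110602.38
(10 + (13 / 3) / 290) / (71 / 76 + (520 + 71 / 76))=165547 / 8626485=0.02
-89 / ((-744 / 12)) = 89 / 62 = 1.44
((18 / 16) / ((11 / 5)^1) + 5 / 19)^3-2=-7176685521 / 4674216448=-1.54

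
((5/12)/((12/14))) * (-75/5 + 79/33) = -1820/297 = -6.13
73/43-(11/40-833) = 1435207/1720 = 834.42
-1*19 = -19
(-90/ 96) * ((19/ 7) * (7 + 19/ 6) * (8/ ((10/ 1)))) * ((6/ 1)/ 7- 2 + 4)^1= -5795/ 98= -59.13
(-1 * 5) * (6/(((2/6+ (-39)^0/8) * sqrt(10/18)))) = -432 * sqrt(5)/11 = -87.82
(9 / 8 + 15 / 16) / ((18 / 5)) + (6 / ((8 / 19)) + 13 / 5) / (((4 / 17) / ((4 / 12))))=24.44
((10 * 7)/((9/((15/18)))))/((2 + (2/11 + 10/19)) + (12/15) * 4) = 26125/23814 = 1.10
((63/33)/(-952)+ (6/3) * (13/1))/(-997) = -38893/1491512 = -0.03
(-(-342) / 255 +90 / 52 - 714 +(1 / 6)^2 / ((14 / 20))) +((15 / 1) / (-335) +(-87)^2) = 31987429702 / 4664205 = 6858.07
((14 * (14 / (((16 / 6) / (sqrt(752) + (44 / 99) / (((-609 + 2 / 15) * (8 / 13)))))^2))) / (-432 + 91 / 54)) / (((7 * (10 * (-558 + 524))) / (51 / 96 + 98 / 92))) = 100294455266917695 / 3104157000341762048 - 8660925 * sqrt(47) / 21242725558016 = 0.03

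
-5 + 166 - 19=142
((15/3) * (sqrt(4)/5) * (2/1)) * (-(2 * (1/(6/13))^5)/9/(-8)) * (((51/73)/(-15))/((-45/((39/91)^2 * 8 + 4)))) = 422902727/14081218200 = 0.03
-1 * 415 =-415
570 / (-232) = -285 / 116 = -2.46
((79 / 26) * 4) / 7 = 158 / 91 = 1.74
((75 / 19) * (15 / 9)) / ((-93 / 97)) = -12125 / 1767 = -6.86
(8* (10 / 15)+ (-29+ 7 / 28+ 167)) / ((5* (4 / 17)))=29291 / 240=122.05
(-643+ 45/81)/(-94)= 2891/423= 6.83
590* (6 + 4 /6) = 11800 /3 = 3933.33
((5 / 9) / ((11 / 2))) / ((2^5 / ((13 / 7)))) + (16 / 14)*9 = 114113 / 11088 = 10.29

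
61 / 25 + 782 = 19611 / 25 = 784.44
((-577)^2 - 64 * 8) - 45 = 332372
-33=-33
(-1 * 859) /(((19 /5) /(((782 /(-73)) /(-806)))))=-1679345 /558961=-3.00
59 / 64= 0.92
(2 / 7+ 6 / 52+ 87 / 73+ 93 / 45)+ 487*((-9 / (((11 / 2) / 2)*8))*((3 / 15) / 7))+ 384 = 83734498 / 219219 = 381.97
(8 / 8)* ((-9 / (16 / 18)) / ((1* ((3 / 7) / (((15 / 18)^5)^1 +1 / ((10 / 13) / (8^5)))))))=-11593689919 / 11520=-1006396.69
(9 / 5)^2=81 / 25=3.24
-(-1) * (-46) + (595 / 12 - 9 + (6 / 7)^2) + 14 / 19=-44075 / 11172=-3.95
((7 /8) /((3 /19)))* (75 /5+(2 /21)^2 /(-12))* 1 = 94259 /1134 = 83.12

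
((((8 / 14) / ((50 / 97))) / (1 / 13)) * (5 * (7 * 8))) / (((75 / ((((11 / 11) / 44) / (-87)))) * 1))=-5044 / 358875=-0.01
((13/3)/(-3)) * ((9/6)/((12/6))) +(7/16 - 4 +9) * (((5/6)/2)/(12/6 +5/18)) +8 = 7.91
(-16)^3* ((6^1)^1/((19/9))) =-11641.26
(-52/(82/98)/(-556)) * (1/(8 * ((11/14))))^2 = 31213/11033264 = 0.00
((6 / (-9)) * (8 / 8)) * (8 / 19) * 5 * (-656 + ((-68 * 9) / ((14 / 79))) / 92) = 8932760 / 9177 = 973.39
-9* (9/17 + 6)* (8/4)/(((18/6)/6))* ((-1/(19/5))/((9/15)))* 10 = 333000/323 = 1030.96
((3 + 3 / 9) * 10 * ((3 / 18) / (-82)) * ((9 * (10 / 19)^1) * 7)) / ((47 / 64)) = -112000 / 36613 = -3.06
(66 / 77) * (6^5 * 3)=139968 / 7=19995.43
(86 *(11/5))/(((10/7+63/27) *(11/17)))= 30702/395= 77.73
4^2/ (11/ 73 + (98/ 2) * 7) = 584/ 12525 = 0.05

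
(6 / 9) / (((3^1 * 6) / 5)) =5 / 27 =0.19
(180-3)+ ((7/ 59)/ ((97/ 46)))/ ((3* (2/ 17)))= 3041650/ 17169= 177.16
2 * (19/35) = 38/35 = 1.09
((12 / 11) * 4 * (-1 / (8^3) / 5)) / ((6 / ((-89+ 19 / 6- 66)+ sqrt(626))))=911 / 21120- sqrt(626) / 3520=0.04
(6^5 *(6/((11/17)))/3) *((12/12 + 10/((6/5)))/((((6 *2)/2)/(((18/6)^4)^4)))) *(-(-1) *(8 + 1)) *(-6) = -955992599928576/11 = -86908418175325.09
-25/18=-1.39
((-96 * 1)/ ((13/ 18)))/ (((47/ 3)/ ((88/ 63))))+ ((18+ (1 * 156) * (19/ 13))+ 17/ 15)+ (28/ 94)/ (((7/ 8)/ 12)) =15356599/ 64155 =239.37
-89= -89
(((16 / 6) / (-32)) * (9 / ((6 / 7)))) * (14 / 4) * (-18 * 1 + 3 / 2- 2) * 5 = 9065 / 32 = 283.28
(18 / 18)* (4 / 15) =4 / 15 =0.27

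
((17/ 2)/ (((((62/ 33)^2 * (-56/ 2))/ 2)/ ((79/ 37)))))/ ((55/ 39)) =-5185323/ 19911920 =-0.26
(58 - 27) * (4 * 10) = 1240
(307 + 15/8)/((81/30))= 12355/108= 114.40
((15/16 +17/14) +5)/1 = 801/112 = 7.15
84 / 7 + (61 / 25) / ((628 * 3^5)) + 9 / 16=191709019 / 15260400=12.56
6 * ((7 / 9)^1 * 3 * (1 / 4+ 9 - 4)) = 147 / 2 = 73.50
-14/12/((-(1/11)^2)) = 847/6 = 141.17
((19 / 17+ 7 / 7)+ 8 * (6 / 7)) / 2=534 / 119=4.49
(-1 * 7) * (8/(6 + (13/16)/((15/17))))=-13440/1661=-8.09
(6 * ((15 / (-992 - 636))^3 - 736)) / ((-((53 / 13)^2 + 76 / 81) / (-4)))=-130416936583248549 / 129645933282712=-1005.95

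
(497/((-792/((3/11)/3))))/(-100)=497/871200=0.00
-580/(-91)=580/91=6.37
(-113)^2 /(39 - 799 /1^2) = -12769 /760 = -16.80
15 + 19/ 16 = 259/ 16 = 16.19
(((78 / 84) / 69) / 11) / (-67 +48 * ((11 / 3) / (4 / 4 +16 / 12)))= 13 / 89562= 0.00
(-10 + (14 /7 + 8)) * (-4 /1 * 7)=0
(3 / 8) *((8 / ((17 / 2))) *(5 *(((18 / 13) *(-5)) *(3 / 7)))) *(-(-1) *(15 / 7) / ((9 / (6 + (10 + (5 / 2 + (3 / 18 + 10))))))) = -387000 / 10829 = -35.74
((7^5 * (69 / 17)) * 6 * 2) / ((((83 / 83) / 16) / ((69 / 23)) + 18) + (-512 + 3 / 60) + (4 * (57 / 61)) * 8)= -203733109440 / 115487171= -1764.12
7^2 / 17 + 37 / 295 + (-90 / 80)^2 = 1371591 / 320960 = 4.27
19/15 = 1.27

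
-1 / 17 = -0.06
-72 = -72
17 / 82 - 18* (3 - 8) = 7397 / 82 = 90.21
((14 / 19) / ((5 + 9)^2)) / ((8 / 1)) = 1 / 2128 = 0.00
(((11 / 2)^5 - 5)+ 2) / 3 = 160955 / 96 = 1676.61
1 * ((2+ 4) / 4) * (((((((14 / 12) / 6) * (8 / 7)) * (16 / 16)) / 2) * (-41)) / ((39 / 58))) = -1189 / 117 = -10.16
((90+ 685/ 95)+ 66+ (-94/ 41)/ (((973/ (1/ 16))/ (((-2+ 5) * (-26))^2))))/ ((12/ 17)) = 229.95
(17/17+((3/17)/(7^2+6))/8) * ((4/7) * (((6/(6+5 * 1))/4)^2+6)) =3113997/905080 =3.44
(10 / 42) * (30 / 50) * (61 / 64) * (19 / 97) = 1159 / 43456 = 0.03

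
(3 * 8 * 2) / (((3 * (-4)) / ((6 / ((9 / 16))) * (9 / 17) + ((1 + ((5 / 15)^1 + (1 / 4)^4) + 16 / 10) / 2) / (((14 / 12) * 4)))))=-3632383 / 152320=-23.85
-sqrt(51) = -7.14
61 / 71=0.86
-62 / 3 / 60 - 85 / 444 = -3569 / 6660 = -0.54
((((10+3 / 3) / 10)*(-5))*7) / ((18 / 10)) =-21.39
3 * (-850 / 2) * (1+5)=-7650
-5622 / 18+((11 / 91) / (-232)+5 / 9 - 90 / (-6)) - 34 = -62850523 / 190008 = -330.78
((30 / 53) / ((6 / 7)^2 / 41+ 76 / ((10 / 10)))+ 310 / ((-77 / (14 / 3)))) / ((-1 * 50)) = 501639029 / 1335536400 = 0.38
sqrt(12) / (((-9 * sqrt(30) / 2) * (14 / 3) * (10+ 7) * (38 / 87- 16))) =29 * sqrt(10) / 805630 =0.00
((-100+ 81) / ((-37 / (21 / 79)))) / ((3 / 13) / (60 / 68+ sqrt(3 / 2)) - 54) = -84797076 / 33718783871 - 499681 * sqrt(6) / 67437567742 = -0.00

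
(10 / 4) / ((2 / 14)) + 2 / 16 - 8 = 77 / 8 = 9.62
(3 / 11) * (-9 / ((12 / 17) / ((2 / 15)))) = -51 / 110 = -0.46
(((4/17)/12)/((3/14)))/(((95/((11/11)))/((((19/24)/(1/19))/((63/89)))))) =1691/82620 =0.02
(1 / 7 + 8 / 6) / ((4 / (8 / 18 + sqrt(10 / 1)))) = 31 / 189 + 31 * sqrt(10) / 84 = 1.33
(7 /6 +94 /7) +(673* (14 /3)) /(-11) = -125165 /462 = -270.92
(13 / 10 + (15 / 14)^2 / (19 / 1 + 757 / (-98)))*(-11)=-17039 / 1105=-15.42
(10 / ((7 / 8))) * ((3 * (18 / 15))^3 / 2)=46656 / 175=266.61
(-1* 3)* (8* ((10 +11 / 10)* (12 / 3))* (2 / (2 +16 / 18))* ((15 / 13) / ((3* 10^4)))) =-2997 / 105625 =-0.03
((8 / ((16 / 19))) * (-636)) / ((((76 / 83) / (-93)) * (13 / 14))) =8591247 / 13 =660865.15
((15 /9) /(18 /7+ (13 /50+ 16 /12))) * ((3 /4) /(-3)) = -875 /8746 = -0.10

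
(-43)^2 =1849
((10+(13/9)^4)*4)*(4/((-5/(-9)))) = 1506736/3645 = 413.37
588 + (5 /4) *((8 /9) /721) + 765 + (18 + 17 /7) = 8912188 /6489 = 1373.43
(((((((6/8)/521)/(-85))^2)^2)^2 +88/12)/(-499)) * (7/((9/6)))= -149297949681233157208022094110642022400137781/2176938610449409444874114365749653644800000000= -0.07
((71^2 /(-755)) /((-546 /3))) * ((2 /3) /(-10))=-5041 /2061150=-0.00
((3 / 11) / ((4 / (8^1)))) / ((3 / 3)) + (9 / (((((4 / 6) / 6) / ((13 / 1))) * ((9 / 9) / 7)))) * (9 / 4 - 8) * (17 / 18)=-3522471 / 88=-40028.08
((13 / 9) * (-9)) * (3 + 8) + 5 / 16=-2283 / 16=-142.69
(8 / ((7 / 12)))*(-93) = -8928 / 7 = -1275.43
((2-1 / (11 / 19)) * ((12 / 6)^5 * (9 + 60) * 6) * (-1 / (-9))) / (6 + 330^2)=736 / 199661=0.00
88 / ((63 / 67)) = 5896 / 63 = 93.59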